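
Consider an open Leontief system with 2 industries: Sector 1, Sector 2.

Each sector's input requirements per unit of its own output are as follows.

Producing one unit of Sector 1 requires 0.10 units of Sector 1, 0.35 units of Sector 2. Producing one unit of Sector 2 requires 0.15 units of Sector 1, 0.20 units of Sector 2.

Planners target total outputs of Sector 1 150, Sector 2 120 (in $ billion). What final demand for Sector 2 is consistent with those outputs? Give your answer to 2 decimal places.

I − A =
  [   0.90    -0.15]
  [  -0.35     0.80]
d = (I − A) x:
  d_1 = (+0.90)·150 + (-0.15)·120 = 117.00
  d_2 = (-0.35)·150 + (+0.80)·120 = 43.50

d_2 = 43.50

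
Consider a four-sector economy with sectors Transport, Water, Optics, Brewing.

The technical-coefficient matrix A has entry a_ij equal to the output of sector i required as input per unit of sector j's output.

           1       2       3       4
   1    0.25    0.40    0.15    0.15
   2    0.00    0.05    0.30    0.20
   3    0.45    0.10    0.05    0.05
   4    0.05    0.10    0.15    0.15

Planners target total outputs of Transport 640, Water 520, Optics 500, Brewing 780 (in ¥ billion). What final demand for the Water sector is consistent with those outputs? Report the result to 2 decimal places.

d_2 = 188.00

I − A =
  [   0.75    -0.40    -0.15    -0.15]
  [   0.00     0.95    -0.30    -0.20]
  [  -0.45    -0.10     0.95    -0.05]
  [  -0.05    -0.10    -0.15     0.85]
d = (I − A) x:
  d_1 = (+0.75)·640 + (-0.40)·520 + (-0.15)·500 + (-0.15)·780 = 80.00
  d_2 = (+0.00)·640 + (+0.95)·520 + (-0.30)·500 + (-0.20)·780 = 188.00
  d_3 = (-0.45)·640 + (-0.10)·520 + (+0.95)·500 + (-0.05)·780 = 96.00
  d_4 = (-0.05)·640 + (-0.10)·520 + (-0.15)·500 + (+0.85)·780 = 504.00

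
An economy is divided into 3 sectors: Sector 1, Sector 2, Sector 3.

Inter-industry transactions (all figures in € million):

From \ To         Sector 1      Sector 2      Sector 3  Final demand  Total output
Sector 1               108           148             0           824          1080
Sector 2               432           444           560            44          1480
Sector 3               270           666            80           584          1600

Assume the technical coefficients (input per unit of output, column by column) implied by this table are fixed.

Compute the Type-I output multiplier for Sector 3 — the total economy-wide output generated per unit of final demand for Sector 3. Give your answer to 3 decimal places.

m_3 = 2.293

Technical coefficients a_ij = z_ij / X_j:
  a_11 = 108/1080 = 0.10, a_21 = 432/1080 = 0.40, a_31 = 270/1080 = 0.25
  a_12 = 148/1480 = 0.10, a_22 = 444/1480 = 0.30, a_32 = 666/1480 = 0.45
  a_13 = 0/1600 = 0.00, a_23 = 560/1600 = 0.35, a_33 = 80/1600 = 0.05
I − A =
  [   0.90    -0.10     0.00]
  [  -0.40     0.70    -0.35]
  [  -0.25    -0.45     0.95]
Cofactors of I−A, C_ij = (−1)^(i+j)·(minor ij) (rows/columns in the sector order above):
  C_11 = (0.70)(0.95) − (-0.35)(-0.45) = 0.5075
  C_12 = −[(-0.40)(0.95) − (-0.35)(-0.25)] = 0.4675
  C_13 = (-0.40)(-0.45) − (0.70)(-0.25) = 0.3550
  C_21 = −[(-0.10)(0.95) − (0.00)(-0.45)] = 0.0950
  C_22 = (0.90)(0.95) − (0.00)(-0.25) = 0.8550
  C_23 = −[(0.90)(-0.45) − (-0.10)(-0.25)] = 0.4300
  C_31 = (-0.10)(-0.35) − (0.00)(0.70) = 0.0350
  C_32 = −[(0.90)(-0.35) − (0.00)(-0.40)] = 0.3150
  C_33 = (0.90)(0.70) − (-0.10)(-0.40) = 0.5900
det(I−A) = Σ_j (I−A)_1j·C_1j = (0.90)(0.5075) + (-0.10)(0.4675) + (0.00)(0.3550) = 0.4100
adj(I−A) = Cᵀ =
  [ 0.5075   0.0950   0.0350]
  [ 0.4675   0.8550   0.3150]
  [ 0.3550   0.4300   0.5900]
(I − A)⁻¹ = adj(I−A) / det(I−A) ≈
  [   1.2378     0.2317     0.0854]
  [   1.1402     2.0854     0.7683]
  [   0.8659     1.0488     1.4390]
The output multiplier for sector j is the column-j sum of the Leontief inverse (I − A)⁻¹ = adj(I−A) / det(I−A).
Column 3 of adj(I−A): (0.0350, 0.3150, 0.5900); det(I−A) = 0.4100.
m_3 = (0.0350 + 0.3150 + 0.5900) / 0.4100 = 0.94 / 0.4100 ≈ 2.293.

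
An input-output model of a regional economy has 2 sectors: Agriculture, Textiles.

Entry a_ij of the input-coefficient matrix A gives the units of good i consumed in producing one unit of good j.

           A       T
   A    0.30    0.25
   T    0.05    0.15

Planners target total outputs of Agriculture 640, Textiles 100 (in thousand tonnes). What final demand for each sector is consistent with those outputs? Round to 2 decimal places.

d_A = 423.00, d_T = 53.00

I − A =
  [   0.70    -0.25]
  [  -0.05     0.85]
d = (I − A) x:
  d_A = (+0.70)·640 + (-0.25)·100 = 423.00
  d_T = (-0.05)·640 + (+0.85)·100 = 53.00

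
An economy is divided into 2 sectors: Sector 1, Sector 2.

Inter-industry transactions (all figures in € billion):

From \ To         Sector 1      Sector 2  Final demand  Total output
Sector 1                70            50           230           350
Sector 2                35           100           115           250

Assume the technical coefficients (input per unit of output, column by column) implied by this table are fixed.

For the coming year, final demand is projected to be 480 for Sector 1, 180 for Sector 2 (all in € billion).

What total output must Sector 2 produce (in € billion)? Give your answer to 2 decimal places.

x_2 = 417.39

Technical coefficients a_ij = z_ij / X_j:
  a_11 = 70/350 = 0.20, a_21 = 35/350 = 0.10
  a_12 = 50/250 = 0.20, a_22 = 100/250 = 0.40
I − A =
  [   0.80    -0.20]
  [  -0.10     0.60]
det(I−A) = (0.80)(0.60) − (-0.20)(-0.10) = 0.4600
adj(I−A) = [[0.60, 0.20], [0.10, 0.80]]
(I − A)⁻¹ = adj(I−A) / det(I−A) ≈
  [   1.3043     0.4348]
  [   0.2174     1.7391]
x = (I − A)⁻¹ d = adj(I−A)·d / det(I−A), with det(I−A) = 0.4600:
  x_1 = (0.60·480 + 0.20·180) / 0.4600 = 324.00 / 0.4600 ≈ 704.35
  x_2 = (0.10·480 + 0.80·180) / 0.4600 = 192.00 / 0.4600 ≈ 417.39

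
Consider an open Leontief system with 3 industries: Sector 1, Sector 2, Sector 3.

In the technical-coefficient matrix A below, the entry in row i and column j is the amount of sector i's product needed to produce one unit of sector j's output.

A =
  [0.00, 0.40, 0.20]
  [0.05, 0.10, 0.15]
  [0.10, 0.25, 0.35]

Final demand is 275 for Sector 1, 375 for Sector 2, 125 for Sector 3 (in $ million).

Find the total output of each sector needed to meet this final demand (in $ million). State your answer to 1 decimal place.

I − A =
  [   1.00    -0.40    -0.20]
  [  -0.05     0.90    -0.15]
  [  -0.10    -0.25     0.65]
Cofactors of I−A, C_ij = (−1)^(i+j)·(minor ij) (rows/columns in the sector order above):
  C_11 = (0.90)(0.65) − (-0.15)(-0.25) = 0.5475
  C_12 = −[(-0.05)(0.65) − (-0.15)(-0.10)] = 0.0475
  C_13 = (-0.05)(-0.25) − (0.90)(-0.10) = 0.1025
  C_21 = −[(-0.40)(0.65) − (-0.20)(-0.25)] = 0.3100
  C_22 = (1.00)(0.65) − (-0.20)(-0.10) = 0.6300
  C_23 = −[(1.00)(-0.25) − (-0.40)(-0.10)] = 0.2900
  C_31 = (-0.40)(-0.15) − (-0.20)(0.90) = 0.2400
  C_32 = −[(1.00)(-0.15) − (-0.20)(-0.05)] = 0.1600
  C_33 = (1.00)(0.90) − (-0.40)(-0.05) = 0.8800
det(I−A) = Σ_j (I−A)_1j·C_1j = (1.00)(0.5475) + (-0.40)(0.0475) + (-0.20)(0.1025) = 0.5080
adj(I−A) = Cᵀ =
  [ 0.5475   0.3100   0.2400]
  [ 0.0475   0.6300   0.1600]
  [ 0.1025   0.2900   0.8800]
(I − A)⁻¹ = adj(I−A) / det(I−A) ≈
  [   1.0778     0.6102     0.4724]
  [   0.0935     1.2402     0.3150]
  [   0.2018     0.5709     1.7323]
x = (I − A)⁻¹ d = adj(I−A)·d / det(I−A), with det(I−A) = 0.5080:
  x_1 = (0.5475·275 + 0.3100·375 + 0.2400·125) / 0.5080 = 296.8125 / 0.5080 ≈ 584.3
  x_2 = (0.0475·275 + 0.6300·375 + 0.1600·125) / 0.5080 = 269.3125 / 0.5080 ≈ 530.1
  x_3 = (0.1025·275 + 0.2900·375 + 0.8800·125) / 0.5080 = 246.9375 / 0.5080 ≈ 486.1

x_1 = 584.3, x_2 = 530.1, x_3 = 486.1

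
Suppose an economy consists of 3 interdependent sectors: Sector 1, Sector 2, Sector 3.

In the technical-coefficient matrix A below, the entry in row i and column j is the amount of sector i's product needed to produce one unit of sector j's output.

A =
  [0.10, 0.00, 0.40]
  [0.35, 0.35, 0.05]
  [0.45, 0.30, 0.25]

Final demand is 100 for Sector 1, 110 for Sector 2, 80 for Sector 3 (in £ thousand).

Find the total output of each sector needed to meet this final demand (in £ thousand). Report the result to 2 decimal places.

x_1 = 305.16, x_2 = 367.14, x_3 = 436.62

I − A =
  [   0.90     0.00    -0.40]
  [  -0.35     0.65    -0.05]
  [  -0.45    -0.30     0.75]
Cofactors of I−A, C_ij = (−1)^(i+j)·(minor ij) (rows/columns in the sector order above):
  C_11 = (0.65)(0.75) − (-0.05)(-0.30) = 0.4725
  C_12 = −[(-0.35)(0.75) − (-0.05)(-0.45)] = 0.2850
  C_13 = (-0.35)(-0.30) − (0.65)(-0.45) = 0.3975
  C_21 = −[(0.00)(0.75) − (-0.40)(-0.30)] = 0.1200
  C_22 = (0.90)(0.75) − (-0.40)(-0.45) = 0.4950
  C_23 = −[(0.90)(-0.30) − (0.00)(-0.45)] = 0.2700
  C_31 = (0.00)(-0.05) − (-0.40)(0.65) = 0.2600
  C_32 = −[(0.90)(-0.05) − (-0.40)(-0.35)] = 0.1850
  C_33 = (0.90)(0.65) − (0.00)(-0.35) = 0.5850
det(I−A) = Σ_j (I−A)_1j·C_1j = (0.90)(0.4725) + (0.00)(0.2850) + (-0.40)(0.3975) = 0.26625
adj(I−A) = Cᵀ =
  [ 0.4725   0.1200   0.2600]
  [ 0.2850   0.4950   0.1850]
  [ 0.3975   0.2700   0.5850]
(I − A)⁻¹ = adj(I−A) / det(I−A) ≈
  [   1.7746     0.4507     0.9765]
  [   1.0704     1.8592     0.6948]
  [   1.4930     1.0141     2.1972]
x = (I − A)⁻¹ d = adj(I−A)·d / det(I−A), with det(I−A) = 0.26625:
  x_1 = (0.4725·100 + 0.1200·110 + 0.2600·80) / 0.26625 = 81.25 / 0.26625 ≈ 305.16
  x_2 = (0.2850·100 + 0.4950·110 + 0.1850·80) / 0.26625 = 97.75 / 0.26625 ≈ 367.14
  x_3 = (0.3975·100 + 0.2700·110 + 0.5850·80) / 0.26625 = 116.25 / 0.26625 ≈ 436.62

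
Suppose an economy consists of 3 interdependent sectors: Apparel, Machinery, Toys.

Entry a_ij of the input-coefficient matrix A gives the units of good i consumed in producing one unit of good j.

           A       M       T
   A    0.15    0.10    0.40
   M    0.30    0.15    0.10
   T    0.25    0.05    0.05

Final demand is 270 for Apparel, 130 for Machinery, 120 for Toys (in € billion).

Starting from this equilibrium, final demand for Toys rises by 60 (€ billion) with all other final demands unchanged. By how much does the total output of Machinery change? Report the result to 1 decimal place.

Δx_M = 22.0

I − A =
  [   0.85    -0.10    -0.40]
  [  -0.30     0.85    -0.10]
  [  -0.25    -0.05     0.95]
Cofactors of I−A, C_ij = (−1)^(i+j)·(minor ij) (rows/columns in the sector order above):
  C_11 = (0.85)(0.95) − (-0.10)(-0.05) = 0.8025
  C_12 = −[(-0.30)(0.95) − (-0.10)(-0.25)] = 0.3100
  C_13 = (-0.30)(-0.05) − (0.85)(-0.25) = 0.2275
  C_21 = −[(-0.10)(0.95) − (-0.40)(-0.05)] = 0.1150
  C_22 = (0.85)(0.95) − (-0.40)(-0.25) = 0.7075
  C_23 = −[(0.85)(-0.05) − (-0.10)(-0.25)] = 0.0675
  C_31 = (-0.10)(-0.10) − (-0.40)(0.85) = 0.3500
  C_32 = −[(0.85)(-0.10) − (-0.40)(-0.30)] = 0.2050
  C_33 = (0.85)(0.85) − (-0.10)(-0.30) = 0.6925
det(I−A) = Σ_j (I−A)_1j·C_1j = (0.85)(0.8025) + (-0.10)(0.3100) + (-0.40)(0.2275) = 0.560125
adj(I−A) = Cᵀ =
  [ 0.8025   0.1150   0.3500]
  [ 0.3100   0.7075   0.2050]
  [ 0.2275   0.0675   0.6925]
(I − A)⁻¹ = adj(I−A) / det(I−A) ≈
  [   1.4327     0.2053     0.6249]
  [   0.5534     1.2631     0.3660]
  [   0.4062     0.1205     1.2363]
Δx = (I − A)⁻¹ Δd with Δd having +60 in the Toys component and 0 elsewhere.
So Δx_M = L_MT · (+60), where L_MT = adj(I−A)_MT / det(I−A) = 0.2050 / 0.560125.
Δx_M = 0.2050 × (+60) / 0.560125 = 12.30 / 0.560125 ≈ 22.0.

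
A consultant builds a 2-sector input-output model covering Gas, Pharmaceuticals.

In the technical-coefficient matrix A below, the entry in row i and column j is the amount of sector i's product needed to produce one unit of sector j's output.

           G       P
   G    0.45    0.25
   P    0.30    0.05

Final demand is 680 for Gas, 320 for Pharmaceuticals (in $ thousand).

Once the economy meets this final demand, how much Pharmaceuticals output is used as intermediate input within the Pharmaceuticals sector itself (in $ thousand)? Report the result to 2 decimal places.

I − A =
  [   0.55    -0.25]
  [  -0.30     0.95]
det(I−A) = (0.55)(0.95) − (-0.25)(-0.30) = 0.4475
adj(I−A) = [[0.95, 0.25], [0.30, 0.55]]
(I − A)⁻¹ = adj(I−A) / det(I−A) ≈
  [   2.1229     0.5587]
  [   0.6704     1.2291]
First solve x = (I − A)⁻¹ d = adj(I−A)·d / det(I−A); in particular x_P = (0.30·680 + 0.55·320) / 0.4475 = 380.00 / 0.4475 ≈ 849.1620.
Intermediate flow from P to P: z_PP = a_PP · x_P = 0.05 × 380.00 / 0.4475 = 19.00 / 0.4475 ≈ 42.46.

z_PP = 42.46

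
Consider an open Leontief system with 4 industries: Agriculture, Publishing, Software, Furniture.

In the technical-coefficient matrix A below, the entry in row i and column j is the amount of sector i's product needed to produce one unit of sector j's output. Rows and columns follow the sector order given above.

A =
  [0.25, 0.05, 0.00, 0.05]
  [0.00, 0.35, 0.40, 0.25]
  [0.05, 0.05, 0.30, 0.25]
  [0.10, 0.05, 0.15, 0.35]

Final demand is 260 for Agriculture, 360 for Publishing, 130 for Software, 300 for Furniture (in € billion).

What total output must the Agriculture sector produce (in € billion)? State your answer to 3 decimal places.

I − A =
  [   0.75    -0.05     0.00    -0.05]
  [   0.00     0.65    -0.40    -0.25]
  [  -0.05    -0.05     0.70    -0.25]
  [  -0.10    -0.05    -0.15     0.65]
Compute the cofactors C_ij = (−1)^(i+j)·(3×3 minor ij) of I−A; the adjugate is their transpose:
adj(I−A) = Cᵀ =
  [ 0.242750   0.023000   0.020750   0.035500]
  [ 0.042375   0.309250   0.221125   0.207250]
  [ 0.038000   0.036500   0.303000   0.133500]
  [ 0.049375   0.035750   0.090125   0.325250]
det(I−A) = Σ_j (I−A)_1j·C_1j = (0.75)(0.242750) + (-0.05)(0.042375) + (0.00)(0.038000) + (-0.05)(0.049375) = 0.177475
(I − A)⁻¹ = adj(I−A) / det(I−A) ≈
  [   1.3678     0.1296     0.1169     0.2000]
  [   0.2388     1.7425     1.2460     1.1678]
  [   0.2141     0.2057     1.7073     0.7522]
  [   0.2782     0.2014     0.5078     1.8327]
x = (I − A)⁻¹ d = adj(I−A)·d / det(I−A), with det(I−A) = 0.177475:
  x_A = (0.242750·260 + 0.023000·360 + 0.020750·130 + 0.035500·300) / 0.177475 = 84.7425 / 0.177475 ≈ 477.490
  x_P = (0.042375·260 + 0.309250·360 + 0.221125·130 + 0.207250·300) / 0.177475 = 213.26875 / 0.177475 ≈ 1201.683
  x_S = (0.038000·260 + 0.036500·360 + 0.303000·130 + 0.133500·300) / 0.177475 = 102.46 / 0.177475 ≈ 577.321
  x_F = (0.049375·260 + 0.035750·360 + 0.090125·130 + 0.325250·300) / 0.177475 = 134.99875 / 0.177475 ≈ 760.663

x_A = 477.490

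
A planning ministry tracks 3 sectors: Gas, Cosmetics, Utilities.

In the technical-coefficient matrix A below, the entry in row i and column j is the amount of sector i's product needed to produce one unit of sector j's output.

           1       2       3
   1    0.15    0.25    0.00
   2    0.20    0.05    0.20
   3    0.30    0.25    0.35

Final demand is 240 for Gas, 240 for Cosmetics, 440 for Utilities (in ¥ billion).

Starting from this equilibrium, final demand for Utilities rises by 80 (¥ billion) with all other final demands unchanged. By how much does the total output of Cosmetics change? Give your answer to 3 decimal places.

I − A =
  [   0.85    -0.25     0.00]
  [  -0.20     0.95    -0.20]
  [  -0.30    -0.25     0.65]
Cofactors of I−A, C_ij = (−1)^(i+j)·(minor ij) (rows/columns in the sector order above):
  C_11 = (0.95)(0.65) − (-0.20)(-0.25) = 0.5675
  C_12 = −[(-0.20)(0.65) − (-0.20)(-0.30)] = 0.1900
  C_13 = (-0.20)(-0.25) − (0.95)(-0.30) = 0.3350
  C_21 = −[(-0.25)(0.65) − (0.00)(-0.25)] = 0.1625
  C_22 = (0.85)(0.65) − (0.00)(-0.30) = 0.5525
  C_23 = −[(0.85)(-0.25) − (-0.25)(-0.30)] = 0.2875
  C_31 = (-0.25)(-0.20) − (0.00)(0.95) = 0.0500
  C_32 = −[(0.85)(-0.20) − (0.00)(-0.20)] = 0.1700
  C_33 = (0.85)(0.95) − (-0.25)(-0.20) = 0.7575
det(I−A) = Σ_j (I−A)_1j·C_1j = (0.85)(0.5675) + (-0.25)(0.1900) + (0.00)(0.3350) = 0.434875
adj(I−A) = Cᵀ =
  [ 0.5675   0.1625   0.0500]
  [ 0.1900   0.5525   0.1700]
  [ 0.3350   0.2875   0.7575]
(I − A)⁻¹ = adj(I−A) / det(I−A) ≈
  [   1.3050     0.3737     0.1150]
  [   0.4369     1.2705     0.3909]
  [   0.7703     0.6611     1.7419]
Δx = (I − A)⁻¹ Δd with Δd having +80 in the Utilities component and 0 elsewhere.
So Δx_2 = L_23 · (+80), where L_23 = adj(I−A)_23 / det(I−A) = 0.1700 / 0.434875.
Δx_2 = 0.1700 × (+80) / 0.434875 = 13.60 / 0.434875 ≈ 31.273.

Δx_2 = 31.273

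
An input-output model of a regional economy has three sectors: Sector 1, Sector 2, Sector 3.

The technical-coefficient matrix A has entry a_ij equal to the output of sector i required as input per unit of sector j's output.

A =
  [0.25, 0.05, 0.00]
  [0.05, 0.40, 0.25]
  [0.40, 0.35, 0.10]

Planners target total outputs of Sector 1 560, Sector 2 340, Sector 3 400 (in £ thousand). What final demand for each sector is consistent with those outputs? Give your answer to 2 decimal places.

d_1 = 403.00, d_2 = 76.00, d_3 = 17.00

I − A =
  [   0.75    -0.05     0.00]
  [  -0.05     0.60    -0.25]
  [  -0.40    -0.35     0.90]
d = (I − A) x:
  d_1 = (+0.75)·560 + (-0.05)·340 + (+0.00)·400 = 403.00
  d_2 = (-0.05)·560 + (+0.60)·340 + (-0.25)·400 = 76.00
  d_3 = (-0.40)·560 + (-0.35)·340 + (+0.90)·400 = 17.00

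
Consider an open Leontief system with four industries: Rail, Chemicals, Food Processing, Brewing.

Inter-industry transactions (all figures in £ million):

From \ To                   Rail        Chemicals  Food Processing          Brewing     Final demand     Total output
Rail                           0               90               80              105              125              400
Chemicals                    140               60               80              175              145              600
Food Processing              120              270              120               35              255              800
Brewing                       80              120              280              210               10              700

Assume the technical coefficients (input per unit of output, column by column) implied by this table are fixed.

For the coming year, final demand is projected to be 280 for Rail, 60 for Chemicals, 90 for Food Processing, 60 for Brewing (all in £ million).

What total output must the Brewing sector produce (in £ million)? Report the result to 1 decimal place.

x_4 = 695.0

Technical coefficients a_ij = z_ij / X_j:
  a_11 = 0/400 = 0.00, a_21 = 140/400 = 0.35, a_31 = 120/400 = 0.30, a_41 = 80/400 = 0.20
  a_12 = 90/600 = 0.15, a_22 = 60/600 = 0.10, a_32 = 270/600 = 0.45, a_42 = 120/600 = 0.20
  a_13 = 80/800 = 0.10, a_23 = 80/800 = 0.10, a_33 = 120/800 = 0.15, a_43 = 280/800 = 0.35
  a_14 = 105/700 = 0.15, a_24 = 175/700 = 0.25, a_34 = 35/700 = 0.05, a_44 = 210/700 = 0.30
I − A =
  [   1.00    -0.15    -0.10    -0.15]
  [  -0.35     0.90    -0.10    -0.25]
  [  -0.30    -0.45     0.85    -0.05]
  [  -0.20    -0.20    -0.35     0.70]
Compute the cofactors C_ij = (−1)^(i+j)·(3×3 minor ij) of I−A; the adjugate is their transpose:
adj(I−A) = Cᵀ =
  [ 0.405375   0.168250   0.131875   0.156375]
  [ 0.292875   0.514250   0.202375   0.260875]
  [ 0.319250   0.353500   0.498250   0.230250]
  [ 0.359125   0.371750   0.344625   0.628125]
det(I−A) = Σ_j (I−A)_1j·C_1j = (1.00)(0.405375) + (-0.15)(0.292875) + (-0.10)(0.319250) + (-0.15)(0.359125) = 0.27565
(I − A)⁻¹ = adj(I−A) / det(I−A) ≈
  [   1.4706     0.6104     0.4784     0.5673]
  [   1.0625     1.8656     0.7342     0.9464]
  [   1.1582     1.2824     1.8075     0.8353]
  [   1.3028     1.3486     1.2502     2.2787]
x = (I − A)⁻¹ d = adj(I−A)·d / det(I−A), with det(I−A) = 0.27565:
  x_1 = (0.405375·280 + 0.168250·60 + 0.131875·90 + 0.156375·60) / 0.27565 = 144.85125 / 0.27565 ≈ 525.5
  x_2 = (0.292875·280 + 0.514250·60 + 0.202375·90 + 0.260875·60) / 0.27565 = 146.72625 / 0.27565 ≈ 532.3
  x_3 = (0.319250·280 + 0.353500·60 + 0.498250·90 + 0.230250·60) / 0.27565 = 169.2575 / 0.27565 ≈ 614.0
  x_4 = (0.359125·280 + 0.371750·60 + 0.344625·90 + 0.628125·60) / 0.27565 = 191.56375 / 0.27565 ≈ 695.0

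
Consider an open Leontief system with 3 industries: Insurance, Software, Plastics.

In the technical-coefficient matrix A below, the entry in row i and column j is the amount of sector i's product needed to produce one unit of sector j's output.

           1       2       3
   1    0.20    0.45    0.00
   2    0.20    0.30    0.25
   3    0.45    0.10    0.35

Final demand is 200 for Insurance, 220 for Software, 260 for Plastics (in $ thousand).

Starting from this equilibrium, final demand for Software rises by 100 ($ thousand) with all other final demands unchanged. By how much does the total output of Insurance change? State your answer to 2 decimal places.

Δx_1 = 124.53

I − A =
  [   0.80    -0.45     0.00]
  [  -0.20     0.70    -0.25]
  [  -0.45    -0.10     0.65]
Cofactors of I−A, C_ij = (−1)^(i+j)·(minor ij) (rows/columns in the sector order above):
  C_11 = (0.70)(0.65) − (-0.25)(-0.10) = 0.4300
  C_12 = −[(-0.20)(0.65) − (-0.25)(-0.45)] = 0.2425
  C_13 = (-0.20)(-0.10) − (0.70)(-0.45) = 0.3350
  C_21 = −[(-0.45)(0.65) − (0.00)(-0.10)] = 0.2925
  C_22 = (0.80)(0.65) − (0.00)(-0.45) = 0.5200
  C_23 = −[(0.80)(-0.10) − (-0.45)(-0.45)] = 0.2825
  C_31 = (-0.45)(-0.25) − (0.00)(0.70) = 0.1125
  C_32 = −[(0.80)(-0.25) − (0.00)(-0.20)] = 0.2000
  C_33 = (0.80)(0.70) − (-0.45)(-0.20) = 0.4700
det(I−A) = Σ_j (I−A)_1j·C_1j = (0.80)(0.4300) + (-0.45)(0.2425) + (0.00)(0.3350) = 0.234875
adj(I−A) = Cᵀ =
  [ 0.4300   0.2925   0.1125]
  [ 0.2425   0.5200   0.2000]
  [ 0.3350   0.2825   0.4700]
(I − A)⁻¹ = adj(I−A) / det(I−A) ≈
  [   1.8308     1.2453     0.4790]
  [   1.0325     2.2139     0.8515]
  [   1.4263     1.2028     2.0011]
Δx = (I − A)⁻¹ Δd with Δd having +100 in the Software component and 0 elsewhere.
So Δx_1 = L_12 · (+100), where L_12 = adj(I−A)_12 / det(I−A) = 0.2925 / 0.234875.
Δx_1 = 0.2925 × (+100) / 0.234875 = 29.25 / 0.234875 ≈ 124.53.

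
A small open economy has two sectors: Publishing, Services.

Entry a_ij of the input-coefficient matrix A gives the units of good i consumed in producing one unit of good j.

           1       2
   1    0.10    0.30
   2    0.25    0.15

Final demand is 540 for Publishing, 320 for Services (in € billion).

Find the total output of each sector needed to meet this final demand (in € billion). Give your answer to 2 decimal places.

x_1 = 804.35, x_2 = 613.04

I − A =
  [   0.90    -0.30]
  [  -0.25     0.85]
det(I−A) = (0.90)(0.85) − (-0.30)(-0.25) = 0.6900
adj(I−A) = [[0.85, 0.30], [0.25, 0.90]]
(I − A)⁻¹ = adj(I−A) / det(I−A) ≈
  [   1.2319     0.4348]
  [   0.3623     1.3043]
x = (I − A)⁻¹ d = adj(I−A)·d / det(I−A), with det(I−A) = 0.6900:
  x_1 = (0.85·540 + 0.30·320) / 0.6900 = 555.00 / 0.6900 ≈ 804.35
  x_2 = (0.25·540 + 0.90·320) / 0.6900 = 423.00 / 0.6900 ≈ 613.04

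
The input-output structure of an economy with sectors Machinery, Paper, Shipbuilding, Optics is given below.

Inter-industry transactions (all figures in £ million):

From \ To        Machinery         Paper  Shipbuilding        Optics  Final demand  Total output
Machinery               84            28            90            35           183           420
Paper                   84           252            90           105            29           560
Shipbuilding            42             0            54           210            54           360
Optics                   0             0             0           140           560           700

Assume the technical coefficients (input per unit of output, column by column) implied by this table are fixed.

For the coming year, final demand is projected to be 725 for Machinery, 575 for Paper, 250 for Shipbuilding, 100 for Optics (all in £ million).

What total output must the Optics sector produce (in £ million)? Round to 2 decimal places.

x_4 = 125.00

Technical coefficients a_ij = z_ij / X_j:
  a_11 = 84/420 = 0.20, a_21 = 84/420 = 0.20, a_31 = 42/420 = 0.10, a_41 = 0/420 = 0.00
  a_12 = 28/560 = 0.05, a_22 = 252/560 = 0.45, a_32 = 0/560 = 0.00, a_42 = 0/560 = 0.00
  a_13 = 90/360 = 0.25, a_23 = 90/360 = 0.25, a_33 = 54/360 = 0.15, a_43 = 0/360 = 0.00
  a_14 = 35/700 = 0.05, a_24 = 105/700 = 0.15, a_34 = 210/700 = 0.30, a_44 = 140/700 = 0.20
I − A =
  [   0.80    -0.05    -0.25    -0.05]
  [  -0.20     0.55    -0.25    -0.15]
  [  -0.10     0.00     0.85    -0.30]
  [   0.00     0.00     0.00     0.80]
Compute the cofactors C_ij = (−1)^(i+j)·(3×3 minor ij) of I−A; the adjugate is their transpose:
adj(I−A) = Cᵀ =
  [ 0.37400   0.03400   0.12000   0.07475]
  [ 0.15600   0.52400   0.20000   0.18300]
  [ 0.04400   0.00400   0.34400   0.13250]
  [ 0.00000   0.00000   0.00000   0.35050]
det(I−A) = Σ_j (I−A)_1j·C_1j = (0.80)(0.37400) + (-0.05)(0.15600) + (-0.25)(0.04400) + (-0.05)(0.00000) = 0.2804
(I − A)⁻¹ = adj(I−A) / det(I−A) ≈
  [   1.3338     0.1213     0.4280     0.2666]
  [   0.5563     1.8688     0.7133     0.6526]
  [   0.1569     0.0143     1.2268     0.4725]
  [   0.0000     0.0000     0.0000     1.2500]
x = (I − A)⁻¹ d = adj(I−A)·d / det(I−A), with det(I−A) = 0.2804:
  x_1 = (0.37400·725 + 0.03400·575 + 0.12000·250 + 0.07475·100) / 0.2804 = 328.175 / 0.2804 ≈ 1170.38
  x_2 = (0.15600·725 + 0.52400·575 + 0.20000·250 + 0.18300·100) / 0.2804 = 482.70 / 0.2804 ≈ 1721.47
  x_3 = (0.04400·725 + 0.00400·575 + 0.34400·250 + 0.13250·100) / 0.2804 = 133.45 / 0.2804 ≈ 475.93
  x_4 = (0.00000·725 + 0.00000·575 + 0.00000·250 + 0.35050·100) / 0.2804 = 35.05 / 0.2804 = 125.00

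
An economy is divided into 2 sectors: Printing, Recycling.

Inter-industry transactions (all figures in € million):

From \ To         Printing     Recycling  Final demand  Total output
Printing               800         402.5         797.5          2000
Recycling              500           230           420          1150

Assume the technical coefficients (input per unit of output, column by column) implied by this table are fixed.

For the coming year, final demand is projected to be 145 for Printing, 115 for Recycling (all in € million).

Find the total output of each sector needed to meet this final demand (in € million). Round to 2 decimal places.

Technical coefficients a_ij = z_ij / X_j:
  a_PP = 800/2000 = 0.40, a_RP = 500/2000 = 0.25
  a_PR = 402.5/1150 = 0.35, a_RR = 230/1150 = 0.20
I − A =
  [   0.60    -0.35]
  [  -0.25     0.80]
det(I−A) = (0.60)(0.80) − (-0.35)(-0.25) = 0.3925
adj(I−A) = [[0.80, 0.35], [0.25, 0.60]]
(I − A)⁻¹ = adj(I−A) / det(I−A) ≈
  [   2.0382     0.8917]
  [   0.6369     1.5287]
x = (I − A)⁻¹ d = adj(I−A)·d / det(I−A), with det(I−A) = 0.3925:
  x_P = (0.80·145 + 0.35·115) / 0.3925 = 156.25 / 0.3925 ≈ 398.09
  x_R = (0.25·145 + 0.60·115) / 0.3925 = 105.25 / 0.3925 ≈ 268.15

x_P = 398.09, x_R = 268.15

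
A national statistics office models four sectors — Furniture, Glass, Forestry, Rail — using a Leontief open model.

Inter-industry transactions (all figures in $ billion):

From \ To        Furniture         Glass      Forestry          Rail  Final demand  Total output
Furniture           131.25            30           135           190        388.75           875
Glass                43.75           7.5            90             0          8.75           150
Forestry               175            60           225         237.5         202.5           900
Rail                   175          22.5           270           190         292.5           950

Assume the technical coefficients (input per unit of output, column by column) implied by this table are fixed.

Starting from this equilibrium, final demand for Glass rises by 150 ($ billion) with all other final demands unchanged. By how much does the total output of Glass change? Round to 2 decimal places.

Δx_2 = 180.21

Technical coefficients a_ij = z_ij / X_j:
  a_11 = 131.25/875 = 0.15, a_21 = 43.75/875 = 0.05, a_31 = 175/875 = 0.20, a_41 = 175/875 = 0.20
  a_12 = 30/150 = 0.20, a_22 = 7.5/150 = 0.05, a_32 = 60/150 = 0.40, a_42 = 22.5/150 = 0.15
  a_13 = 135/900 = 0.15, a_23 = 90/900 = 0.10, a_33 = 225/900 = 0.25, a_43 = 270/900 = 0.30
  a_14 = 190/950 = 0.20, a_24 = 0/950 = 0.00, a_34 = 237.5/950 = 0.25, a_44 = 190/950 = 0.20
I − A =
  [   0.85    -0.20    -0.15    -0.20]
  [  -0.05     0.95    -0.10     0.00]
  [  -0.20    -0.40     0.75    -0.25]
  [  -0.20    -0.15    -0.30     0.80]
Compute the cofactors C_ij = (−1)^(i+j)·(3×3 minor ij) of I−A; the adjugate is their transpose:
adj(I−A) = Cᵀ =
  [ 0.463000   0.205125   0.190000   0.175125]
  [ 0.047250   0.372750   0.073000   0.034625]
  [ 0.217375   0.335875   0.598500   0.241375]
  [ 0.206125   0.247125   0.285625   0.528625]
det(I−A) = Σ_j (I−A)_1j·C_1j = (0.85)(0.463000) + (-0.20)(0.047250) + (-0.15)(0.217375) + (-0.20)(0.206125) = 0.31026875
(I − A)⁻¹ = adj(I−A) / det(I−A) ≈
  [   1.4923     0.6611     0.6124     0.5644]
  [   0.1523     1.2014     0.2353     0.1116]
  [   0.7006     1.0825     1.9290     0.7780]
  [   0.6643     0.7965     0.9206     1.7038]
Δx = (I − A)⁻¹ Δd with Δd having +150 in the Glass component and 0 elsewhere.
So Δx_2 = L_22 · (+150), where L_22 = adj(I−A)_22 / det(I−A) = 0.372750 / 0.31026875.
Δx_2 = 0.372750 × (+150) / 0.31026875 = 55.9125 / 0.31026875 ≈ 180.21.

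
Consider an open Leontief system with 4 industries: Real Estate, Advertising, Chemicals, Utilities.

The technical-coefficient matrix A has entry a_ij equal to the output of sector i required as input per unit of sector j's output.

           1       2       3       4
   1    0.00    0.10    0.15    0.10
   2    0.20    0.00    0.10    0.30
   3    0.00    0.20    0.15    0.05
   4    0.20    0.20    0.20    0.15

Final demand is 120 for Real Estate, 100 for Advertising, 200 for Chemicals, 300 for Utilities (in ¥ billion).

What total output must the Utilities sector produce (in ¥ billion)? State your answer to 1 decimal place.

x_4 = 585.6

I − A =
  [   1.00    -0.10    -0.15    -0.10]
  [  -0.20     1.00    -0.10    -0.30]
  [   0.00    -0.20     0.85    -0.05]
  [  -0.20    -0.20    -0.20     0.85]
Compute the cofactors C_ij = (−1)^(i+j)·(3×3 minor ij) of I−A; the adjugate is their transpose:
adj(I−A) = Cᵀ =
  [ 0.63150   0.11925   0.15500   0.12550]
  [ 0.19450   0.69400   0.18150   0.27850]
  [ 0.05800   0.17700   0.74300   0.11300]
  [ 0.20800   0.23300   0.25400   0.80700]
det(I−A) = Σ_j (I−A)_1j·C_1j = (1.00)(0.63150) + (-0.10)(0.19450) + (-0.15)(0.05800) + (-0.10)(0.20800) = 0.58255
(I − A)⁻¹ = adj(I−A) / det(I−A) ≈
  [   1.0840     0.2047     0.2661     0.2154]
  [   0.3339     1.1913     0.3116     0.4781]
  [   0.0996     0.3038     1.2754     0.1940]
  [   0.3571     0.4000     0.4360     1.3853]
x = (I − A)⁻¹ d = adj(I−A)·d / det(I−A), with det(I−A) = 0.58255:
  x_1 = (0.63150·120 + 0.11925·100 + 0.15500·200 + 0.12550·300) / 0.58255 = 156.355 / 0.58255 ≈ 268.4
  x_2 = (0.19450·120 + 0.69400·100 + 0.18150·200 + 0.27850·300) / 0.58255 = 212.59 / 0.58255 ≈ 364.9
  x_3 = (0.05800·120 + 0.17700·100 + 0.74300·200 + 0.11300·300) / 0.58255 = 207.16 / 0.58255 ≈ 355.6
  x_4 = (0.20800·120 + 0.23300·100 + 0.25400·200 + 0.80700·300) / 0.58255 = 341.16 / 0.58255 ≈ 585.6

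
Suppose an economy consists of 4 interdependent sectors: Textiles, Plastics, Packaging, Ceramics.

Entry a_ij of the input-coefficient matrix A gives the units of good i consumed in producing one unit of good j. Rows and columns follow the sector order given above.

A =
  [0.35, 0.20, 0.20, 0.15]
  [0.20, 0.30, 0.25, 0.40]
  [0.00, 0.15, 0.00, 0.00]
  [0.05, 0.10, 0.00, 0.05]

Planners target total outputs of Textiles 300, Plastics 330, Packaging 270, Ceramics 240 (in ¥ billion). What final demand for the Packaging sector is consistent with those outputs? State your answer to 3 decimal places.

I − A =
  [   0.65    -0.20    -0.20    -0.15]
  [  -0.20     0.70    -0.25    -0.40]
  [   0.00    -0.15     1.00     0.00]
  [  -0.05    -0.10     0.00     0.95]
d = (I − A) x:
  d_1 = (+0.65)·300 + (-0.20)·330 + (-0.20)·270 + (-0.15)·240 = 39.000
  d_2 = (-0.20)·300 + (+0.70)·330 + (-0.25)·270 + (-0.40)·240 = 7.500
  d_3 = (+0.00)·300 + (-0.15)·330 + (+1.00)·270 + (+0.00)·240 = 220.500
  d_4 = (-0.05)·300 + (-0.10)·330 + (+0.00)·270 + (+0.95)·240 = 180.000

d_3 = 220.500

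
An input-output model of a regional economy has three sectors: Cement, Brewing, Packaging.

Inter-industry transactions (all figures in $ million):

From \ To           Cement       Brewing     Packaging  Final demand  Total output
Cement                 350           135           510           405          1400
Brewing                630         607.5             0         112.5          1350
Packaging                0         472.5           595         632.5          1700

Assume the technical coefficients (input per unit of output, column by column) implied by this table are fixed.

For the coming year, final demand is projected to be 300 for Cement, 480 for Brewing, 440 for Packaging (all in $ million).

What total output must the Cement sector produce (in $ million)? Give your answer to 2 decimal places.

Technical coefficients a_ij = z_ij / X_j:
  a_11 = 350/1400 = 0.25, a_21 = 630/1400 = 0.45, a_31 = 0/1400 = 0.00
  a_12 = 135/1350 = 0.10, a_22 = 607.5/1350 = 0.45, a_32 = 472.5/1350 = 0.35
  a_13 = 510/1700 = 0.30, a_23 = 0/1700 = 0.00, a_33 = 595/1700 = 0.35
I − A =
  [   0.75    -0.10    -0.30]
  [  -0.45     0.55     0.00]
  [   0.00    -0.35     0.65]
Cofactors of I−A, C_ij = (−1)^(i+j)·(minor ij) (rows/columns in the sector order above):
  C_11 = (0.55)(0.65) − (0.00)(-0.35) = 0.3575
  C_12 = −[(-0.45)(0.65) − (0.00)(0.00)] = 0.2925
  C_13 = (-0.45)(-0.35) − (0.55)(0.00) = 0.1575
  C_21 = −[(-0.10)(0.65) − (-0.30)(-0.35)] = 0.1700
  C_22 = (0.75)(0.65) − (-0.30)(0.00) = 0.4875
  C_23 = −[(0.75)(-0.35) − (-0.10)(0.00)] = 0.2625
  C_31 = (-0.10)(0.00) − (-0.30)(0.55) = 0.1650
  C_32 = −[(0.75)(0.00) − (-0.30)(-0.45)] = 0.1350
  C_33 = (0.75)(0.55) − (-0.10)(-0.45) = 0.3675
det(I−A) = Σ_j (I−A)_1j·C_1j = (0.75)(0.3575) + (-0.10)(0.2925) + (-0.30)(0.1575) = 0.191625
adj(I−A) = Cᵀ =
  [ 0.3575   0.1700   0.1650]
  [ 0.2925   0.4875   0.1350]
  [ 0.1575   0.2625   0.3675]
(I − A)⁻¹ = adj(I−A) / det(I−A) ≈
  [   1.8656     0.8871     0.8611]
  [   1.5264     2.5440     0.7045]
  [   0.8219     1.3699     1.9178]
x = (I − A)⁻¹ d = adj(I−A)·d / det(I−A), with det(I−A) = 0.191625:
  x_1 = (0.3575·300 + 0.1700·480 + 0.1650·440) / 0.191625 = 261.45 / 0.191625 ≈ 1364.38
  x_2 = (0.2925·300 + 0.4875·480 + 0.1350·440) / 0.191625 = 381.15 / 0.191625 ≈ 1989.04
  x_3 = (0.1575·300 + 0.2625·480 + 0.3675·440) / 0.191625 = 334.95 / 0.191625 ≈ 1747.95

x_1 = 1364.38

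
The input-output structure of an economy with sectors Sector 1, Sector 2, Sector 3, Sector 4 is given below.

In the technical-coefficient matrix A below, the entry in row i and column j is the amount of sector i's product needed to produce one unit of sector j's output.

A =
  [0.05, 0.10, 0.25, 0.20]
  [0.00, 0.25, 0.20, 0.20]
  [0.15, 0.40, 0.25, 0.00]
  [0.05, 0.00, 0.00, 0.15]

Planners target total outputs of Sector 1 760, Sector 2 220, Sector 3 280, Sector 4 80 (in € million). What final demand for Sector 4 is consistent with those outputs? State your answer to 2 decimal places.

d_4 = 30.00

I − A =
  [   0.95    -0.10    -0.25    -0.20]
  [   0.00     0.75    -0.20    -0.20]
  [  -0.15    -0.40     0.75     0.00]
  [  -0.05     0.00     0.00     0.85]
d = (I − A) x:
  d_1 = (+0.95)·760 + (-0.10)·220 + (-0.25)·280 + (-0.20)·80 = 614.00
  d_2 = (+0.00)·760 + (+0.75)·220 + (-0.20)·280 + (-0.20)·80 = 93.00
  d_3 = (-0.15)·760 + (-0.40)·220 + (+0.75)·280 + (+0.00)·80 = 8.00
  d_4 = (-0.05)·760 + (+0.00)·220 + (+0.00)·280 + (+0.85)·80 = 30.00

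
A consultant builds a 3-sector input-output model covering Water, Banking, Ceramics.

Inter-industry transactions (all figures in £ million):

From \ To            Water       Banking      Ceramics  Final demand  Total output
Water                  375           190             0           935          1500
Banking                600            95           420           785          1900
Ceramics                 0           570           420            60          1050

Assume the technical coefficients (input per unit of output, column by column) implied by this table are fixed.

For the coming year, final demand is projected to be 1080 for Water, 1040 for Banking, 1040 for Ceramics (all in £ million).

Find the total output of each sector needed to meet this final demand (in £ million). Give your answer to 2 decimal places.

Technical coefficients a_ij = z_ij / X_j:
  a_11 = 375/1500 = 0.25, a_21 = 600/1500 = 0.40, a_31 = 0/1500 = 0.00
  a_12 = 190/1900 = 0.10, a_22 = 95/1900 = 0.05, a_32 = 570/1900 = 0.30
  a_13 = 0/1050 = 0.00, a_23 = 420/1050 = 0.40, a_33 = 420/1050 = 0.40
I − A =
  [   0.75    -0.10     0.00]
  [  -0.40     0.95    -0.40]
  [   0.00    -0.30     0.60]
Cofactors of I−A, C_ij = (−1)^(i+j)·(minor ij) (rows/columns in the sector order above):
  C_11 = (0.95)(0.60) − (-0.40)(-0.30) = 0.4500
  C_12 = −[(-0.40)(0.60) − (-0.40)(0.00)] = 0.2400
  C_13 = (-0.40)(-0.30) − (0.95)(0.00) = 0.1200
  C_21 = −[(-0.10)(0.60) − (0.00)(-0.30)] = 0.0600
  C_22 = (0.75)(0.60) − (0.00)(0.00) = 0.4500
  C_23 = −[(0.75)(-0.30) − (-0.10)(0.00)] = 0.2250
  C_31 = (-0.10)(-0.40) − (0.00)(0.95) = 0.0400
  C_32 = −[(0.75)(-0.40) − (0.00)(-0.40)] = 0.3000
  C_33 = (0.75)(0.95) − (-0.10)(-0.40) = 0.6725
det(I−A) = Σ_j (I−A)_1j·C_1j = (0.75)(0.4500) + (-0.10)(0.2400) + (0.00)(0.1200) = 0.3135
adj(I−A) = Cᵀ =
  [ 0.4500   0.0600   0.0400]
  [ 0.2400   0.4500   0.3000]
  [ 0.1200   0.2250   0.6725]
(I − A)⁻¹ = adj(I−A) / det(I−A) ≈
  [   1.4354     0.1914     0.1276]
  [   0.7656     1.4354     0.9569]
  [   0.3828     0.7177     2.1451]
x = (I − A)⁻¹ d = adj(I−A)·d / det(I−A), with det(I−A) = 0.3135:
  x_1 = (0.4500·1080 + 0.0600·1040 + 0.0400·1040) / 0.3135 = 590.00 / 0.3135 ≈ 1881.98
  x_2 = (0.2400·1080 + 0.4500·1040 + 0.3000·1040) / 0.3135 = 1039.20 / 0.3135 ≈ 3314.83
  x_3 = (0.1200·1080 + 0.2250·1040 + 0.6725·1040) / 0.3135 = 1063.00 / 0.3135 ≈ 3390.75

x_1 = 1881.98, x_2 = 3314.83, x_3 = 3390.75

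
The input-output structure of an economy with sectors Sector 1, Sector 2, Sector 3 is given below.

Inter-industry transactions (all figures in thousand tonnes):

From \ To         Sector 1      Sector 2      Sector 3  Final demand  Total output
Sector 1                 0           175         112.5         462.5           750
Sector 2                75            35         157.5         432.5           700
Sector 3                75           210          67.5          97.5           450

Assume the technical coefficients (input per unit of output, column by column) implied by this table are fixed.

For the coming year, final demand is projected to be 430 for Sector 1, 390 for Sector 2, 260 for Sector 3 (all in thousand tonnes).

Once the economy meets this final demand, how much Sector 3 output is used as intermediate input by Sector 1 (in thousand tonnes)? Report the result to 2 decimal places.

Technical coefficients a_ij = z_ij / X_j:
  a_11 = 0/750 = 0.00, a_21 = 75/750 = 0.10, a_31 = 75/750 = 0.10
  a_12 = 175/700 = 0.25, a_22 = 35/700 = 0.05, a_32 = 210/700 = 0.30
  a_13 = 112.5/450 = 0.25, a_23 = 157.5/450 = 0.35, a_33 = 67.5/450 = 0.15
I − A =
  [   1.00    -0.25    -0.25]
  [  -0.10     0.95    -0.35]
  [  -0.10    -0.30     0.85]
Cofactors of I−A, C_ij = (−1)^(i+j)·(minor ij) (rows/columns in the sector order above):
  C_11 = (0.95)(0.85) − (-0.35)(-0.30) = 0.7025
  C_12 = −[(-0.10)(0.85) − (-0.35)(-0.10)] = 0.1200
  C_13 = (-0.10)(-0.30) − (0.95)(-0.10) = 0.1250
  C_21 = −[(-0.25)(0.85) − (-0.25)(-0.30)] = 0.2875
  C_22 = (1.00)(0.85) − (-0.25)(-0.10) = 0.8250
  C_23 = −[(1.00)(-0.30) − (-0.25)(-0.10)] = 0.3250
  C_31 = (-0.25)(-0.35) − (-0.25)(0.95) = 0.3250
  C_32 = −[(1.00)(-0.35) − (-0.25)(-0.10)] = 0.3750
  C_33 = (1.00)(0.95) − (-0.25)(-0.10) = 0.9250
det(I−A) = Σ_j (I−A)_1j·C_1j = (1.00)(0.7025) + (-0.25)(0.1200) + (-0.25)(0.1250) = 0.64125
adj(I−A) = Cᵀ =
  [ 0.7025   0.2875   0.3250]
  [ 0.1200   0.8250   0.3750]
  [ 0.1250   0.3250   0.9250]
(I − A)⁻¹ = adj(I−A) / det(I−A) ≈
  [   1.0955     0.4483     0.5068]
  [   0.1871     1.2865     0.5848]
  [   0.1949     0.5068     1.4425]
First solve x = (I − A)⁻¹ d = adj(I−A)·d / det(I−A); in particular x_1 = (0.7025·430 + 0.2875·390 + 0.3250·260) / 0.64125 = 498.70 / 0.64125 ≈ 777.6998.
Intermediate flow from 3 to 1: z_31 = a_31 · x_1 = 0.10 × 498.70 / 0.64125 = 49.87 / 0.64125 ≈ 77.77.

z_31 = 77.77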